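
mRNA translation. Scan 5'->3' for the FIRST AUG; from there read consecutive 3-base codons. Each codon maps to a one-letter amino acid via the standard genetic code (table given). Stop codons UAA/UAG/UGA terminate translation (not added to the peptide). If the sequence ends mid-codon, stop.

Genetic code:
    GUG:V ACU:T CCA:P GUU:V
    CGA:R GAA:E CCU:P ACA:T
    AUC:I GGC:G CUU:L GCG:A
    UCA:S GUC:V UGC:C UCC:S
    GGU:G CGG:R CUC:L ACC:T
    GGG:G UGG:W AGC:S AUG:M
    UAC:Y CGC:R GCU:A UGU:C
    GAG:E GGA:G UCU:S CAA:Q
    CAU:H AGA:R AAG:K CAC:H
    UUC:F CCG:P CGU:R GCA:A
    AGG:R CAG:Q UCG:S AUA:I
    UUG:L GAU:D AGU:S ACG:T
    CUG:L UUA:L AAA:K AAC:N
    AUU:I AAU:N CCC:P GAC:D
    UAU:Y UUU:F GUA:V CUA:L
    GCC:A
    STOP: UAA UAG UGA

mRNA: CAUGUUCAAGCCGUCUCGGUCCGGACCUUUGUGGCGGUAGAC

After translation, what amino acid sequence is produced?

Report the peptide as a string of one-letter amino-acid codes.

Answer: MFKPSRSGPLWR

Derivation:
start AUG at pos 1
pos 1: AUG -> M; peptide=M
pos 4: UUC -> F; peptide=MF
pos 7: AAG -> K; peptide=MFK
pos 10: CCG -> P; peptide=MFKP
pos 13: UCU -> S; peptide=MFKPS
pos 16: CGG -> R; peptide=MFKPSR
pos 19: UCC -> S; peptide=MFKPSRS
pos 22: GGA -> G; peptide=MFKPSRSG
pos 25: CCU -> P; peptide=MFKPSRSGP
pos 28: UUG -> L; peptide=MFKPSRSGPL
pos 31: UGG -> W; peptide=MFKPSRSGPLW
pos 34: CGG -> R; peptide=MFKPSRSGPLWR
pos 37: UAG -> STOP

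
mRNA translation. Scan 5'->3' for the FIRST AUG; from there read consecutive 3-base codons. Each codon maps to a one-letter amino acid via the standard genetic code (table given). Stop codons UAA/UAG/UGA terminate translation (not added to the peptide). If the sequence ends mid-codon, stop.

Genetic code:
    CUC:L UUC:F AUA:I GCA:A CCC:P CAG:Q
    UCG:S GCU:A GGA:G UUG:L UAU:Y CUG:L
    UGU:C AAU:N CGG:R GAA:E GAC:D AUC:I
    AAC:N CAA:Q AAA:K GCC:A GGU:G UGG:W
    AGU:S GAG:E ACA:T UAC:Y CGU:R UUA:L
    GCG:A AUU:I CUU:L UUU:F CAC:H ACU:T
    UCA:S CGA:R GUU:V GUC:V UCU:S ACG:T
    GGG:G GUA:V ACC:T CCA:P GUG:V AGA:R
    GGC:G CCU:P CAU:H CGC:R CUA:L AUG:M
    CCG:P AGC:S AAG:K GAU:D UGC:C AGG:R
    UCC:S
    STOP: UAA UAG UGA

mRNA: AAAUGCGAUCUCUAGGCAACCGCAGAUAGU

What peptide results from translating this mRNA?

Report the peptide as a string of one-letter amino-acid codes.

start AUG at pos 2
pos 2: AUG -> M; peptide=M
pos 5: CGA -> R; peptide=MR
pos 8: UCU -> S; peptide=MRS
pos 11: CUA -> L; peptide=MRSL
pos 14: GGC -> G; peptide=MRSLG
pos 17: AAC -> N; peptide=MRSLGN
pos 20: CGC -> R; peptide=MRSLGNR
pos 23: AGA -> R; peptide=MRSLGNRR
pos 26: UAG -> STOP

Answer: MRSLGNRR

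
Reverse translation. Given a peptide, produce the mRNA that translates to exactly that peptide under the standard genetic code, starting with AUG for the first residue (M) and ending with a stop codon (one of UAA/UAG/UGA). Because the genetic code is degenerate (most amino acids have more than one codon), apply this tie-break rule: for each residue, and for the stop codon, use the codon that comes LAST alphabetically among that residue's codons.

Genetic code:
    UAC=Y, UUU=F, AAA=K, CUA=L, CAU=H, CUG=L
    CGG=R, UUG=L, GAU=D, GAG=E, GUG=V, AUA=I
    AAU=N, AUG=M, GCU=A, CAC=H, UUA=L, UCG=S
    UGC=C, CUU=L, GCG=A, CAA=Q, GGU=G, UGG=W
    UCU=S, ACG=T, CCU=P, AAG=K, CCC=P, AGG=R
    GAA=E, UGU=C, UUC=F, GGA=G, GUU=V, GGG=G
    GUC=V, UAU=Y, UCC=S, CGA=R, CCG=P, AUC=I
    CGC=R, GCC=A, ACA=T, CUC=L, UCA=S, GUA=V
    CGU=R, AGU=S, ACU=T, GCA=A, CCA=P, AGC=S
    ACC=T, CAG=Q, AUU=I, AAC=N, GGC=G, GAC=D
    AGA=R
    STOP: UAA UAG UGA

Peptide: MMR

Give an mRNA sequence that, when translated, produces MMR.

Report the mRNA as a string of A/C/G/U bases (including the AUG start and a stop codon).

residue 1: M -> AUG (start codon)
residue 2: M -> AUG (only codon)
residue 3: R codons sorted = AGA,AGG,CGA,CGC,CGG,CGU -> pick last = CGU
terminator: stop codons sorted = UAA,UAG,UGA -> pick last = UGA

Answer: mRNA: AUGAUGCGUUGA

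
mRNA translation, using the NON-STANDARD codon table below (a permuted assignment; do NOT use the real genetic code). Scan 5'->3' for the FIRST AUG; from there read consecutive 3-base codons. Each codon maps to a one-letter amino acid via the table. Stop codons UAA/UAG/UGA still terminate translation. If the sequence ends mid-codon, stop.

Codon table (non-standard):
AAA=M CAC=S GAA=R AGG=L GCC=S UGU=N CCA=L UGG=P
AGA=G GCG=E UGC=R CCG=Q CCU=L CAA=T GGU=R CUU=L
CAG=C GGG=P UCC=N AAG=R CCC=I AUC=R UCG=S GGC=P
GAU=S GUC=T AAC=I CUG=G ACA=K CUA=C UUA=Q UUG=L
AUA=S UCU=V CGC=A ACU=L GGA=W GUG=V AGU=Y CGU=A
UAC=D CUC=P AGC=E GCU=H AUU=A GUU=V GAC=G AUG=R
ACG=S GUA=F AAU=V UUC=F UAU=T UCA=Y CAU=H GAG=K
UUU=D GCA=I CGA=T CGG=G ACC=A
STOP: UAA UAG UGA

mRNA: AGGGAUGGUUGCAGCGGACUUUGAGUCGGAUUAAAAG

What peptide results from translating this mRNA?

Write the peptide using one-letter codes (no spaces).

start AUG at pos 4
pos 4: AUG -> R; peptide=R
pos 7: GUU -> V; peptide=RV
pos 10: GCA -> I; peptide=RVI
pos 13: GCG -> E; peptide=RVIE
pos 16: GAC -> G; peptide=RVIEG
pos 19: UUU -> D; peptide=RVIEGD
pos 22: GAG -> K; peptide=RVIEGDK
pos 25: UCG -> S; peptide=RVIEGDKS
pos 28: GAU -> S; peptide=RVIEGDKSS
pos 31: UAA -> STOP

Answer: RVIEGDKSS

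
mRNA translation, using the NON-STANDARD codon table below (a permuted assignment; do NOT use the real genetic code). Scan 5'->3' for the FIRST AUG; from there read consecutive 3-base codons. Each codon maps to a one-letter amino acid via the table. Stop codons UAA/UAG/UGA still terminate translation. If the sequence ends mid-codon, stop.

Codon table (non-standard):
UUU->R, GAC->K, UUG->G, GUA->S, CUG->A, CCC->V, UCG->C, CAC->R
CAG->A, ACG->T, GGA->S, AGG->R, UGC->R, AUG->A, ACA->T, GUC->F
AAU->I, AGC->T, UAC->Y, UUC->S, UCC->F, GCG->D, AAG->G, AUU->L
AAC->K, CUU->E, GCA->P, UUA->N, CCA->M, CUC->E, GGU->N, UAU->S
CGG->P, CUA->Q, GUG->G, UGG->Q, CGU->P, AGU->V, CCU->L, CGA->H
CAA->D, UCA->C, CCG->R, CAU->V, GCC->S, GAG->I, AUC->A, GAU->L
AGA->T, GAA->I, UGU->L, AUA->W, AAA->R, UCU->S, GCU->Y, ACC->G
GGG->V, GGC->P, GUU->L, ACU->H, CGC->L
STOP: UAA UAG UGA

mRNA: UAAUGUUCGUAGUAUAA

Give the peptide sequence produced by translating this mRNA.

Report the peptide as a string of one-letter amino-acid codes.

Answer: ASSS

Derivation:
start AUG at pos 2
pos 2: AUG -> A; peptide=A
pos 5: UUC -> S; peptide=AS
pos 8: GUA -> S; peptide=ASS
pos 11: GUA -> S; peptide=ASSS
pos 14: UAA -> STOP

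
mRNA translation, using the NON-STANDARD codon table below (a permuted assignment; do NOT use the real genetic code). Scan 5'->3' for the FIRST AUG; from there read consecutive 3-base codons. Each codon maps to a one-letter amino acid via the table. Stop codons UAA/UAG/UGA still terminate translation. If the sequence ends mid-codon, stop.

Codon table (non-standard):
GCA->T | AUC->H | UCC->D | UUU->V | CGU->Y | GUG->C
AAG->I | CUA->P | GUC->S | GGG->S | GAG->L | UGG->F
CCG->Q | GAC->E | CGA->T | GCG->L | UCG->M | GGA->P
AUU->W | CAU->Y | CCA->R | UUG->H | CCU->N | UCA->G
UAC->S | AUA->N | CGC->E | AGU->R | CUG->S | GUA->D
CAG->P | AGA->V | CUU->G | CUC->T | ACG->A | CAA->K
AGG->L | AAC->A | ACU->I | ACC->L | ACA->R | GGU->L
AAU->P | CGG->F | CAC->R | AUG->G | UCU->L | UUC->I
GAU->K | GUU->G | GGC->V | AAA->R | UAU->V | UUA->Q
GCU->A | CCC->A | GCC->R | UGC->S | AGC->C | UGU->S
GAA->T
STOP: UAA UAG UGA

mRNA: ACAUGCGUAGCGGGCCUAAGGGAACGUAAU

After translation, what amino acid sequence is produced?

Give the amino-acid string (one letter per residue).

Answer: GYCSNIPA

Derivation:
start AUG at pos 2
pos 2: AUG -> G; peptide=G
pos 5: CGU -> Y; peptide=GY
pos 8: AGC -> C; peptide=GYC
pos 11: GGG -> S; peptide=GYCS
pos 14: CCU -> N; peptide=GYCSN
pos 17: AAG -> I; peptide=GYCSNI
pos 20: GGA -> P; peptide=GYCSNIP
pos 23: ACG -> A; peptide=GYCSNIPA
pos 26: UAA -> STOP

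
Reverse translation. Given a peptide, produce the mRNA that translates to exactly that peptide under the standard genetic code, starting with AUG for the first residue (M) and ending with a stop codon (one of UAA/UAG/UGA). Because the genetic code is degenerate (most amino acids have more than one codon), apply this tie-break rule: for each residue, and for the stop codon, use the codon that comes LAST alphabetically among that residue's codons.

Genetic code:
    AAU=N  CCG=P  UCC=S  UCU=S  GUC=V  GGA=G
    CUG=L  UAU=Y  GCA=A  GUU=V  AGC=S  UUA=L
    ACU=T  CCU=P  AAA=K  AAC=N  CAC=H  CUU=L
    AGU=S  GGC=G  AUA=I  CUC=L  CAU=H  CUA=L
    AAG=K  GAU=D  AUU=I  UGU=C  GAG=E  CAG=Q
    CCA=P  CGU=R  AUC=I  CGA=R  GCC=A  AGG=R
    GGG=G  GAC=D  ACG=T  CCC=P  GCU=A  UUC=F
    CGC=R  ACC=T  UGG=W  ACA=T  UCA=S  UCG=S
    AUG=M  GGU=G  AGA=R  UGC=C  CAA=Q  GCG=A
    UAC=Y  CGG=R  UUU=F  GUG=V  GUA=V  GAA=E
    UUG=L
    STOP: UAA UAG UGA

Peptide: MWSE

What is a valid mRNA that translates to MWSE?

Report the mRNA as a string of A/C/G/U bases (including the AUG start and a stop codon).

Answer: mRNA: AUGUGGUCUGAGUGA

Derivation:
residue 1: M -> AUG (start codon)
residue 2: W -> UGG (only codon)
residue 3: S codons sorted = AGC,AGU,UCA,UCC,UCG,UCU -> pick last = UCU
residue 4: E codons sorted = GAA,GAG -> pick last = GAG
terminator: stop codons sorted = UAA,UAG,UGA -> pick last = UGA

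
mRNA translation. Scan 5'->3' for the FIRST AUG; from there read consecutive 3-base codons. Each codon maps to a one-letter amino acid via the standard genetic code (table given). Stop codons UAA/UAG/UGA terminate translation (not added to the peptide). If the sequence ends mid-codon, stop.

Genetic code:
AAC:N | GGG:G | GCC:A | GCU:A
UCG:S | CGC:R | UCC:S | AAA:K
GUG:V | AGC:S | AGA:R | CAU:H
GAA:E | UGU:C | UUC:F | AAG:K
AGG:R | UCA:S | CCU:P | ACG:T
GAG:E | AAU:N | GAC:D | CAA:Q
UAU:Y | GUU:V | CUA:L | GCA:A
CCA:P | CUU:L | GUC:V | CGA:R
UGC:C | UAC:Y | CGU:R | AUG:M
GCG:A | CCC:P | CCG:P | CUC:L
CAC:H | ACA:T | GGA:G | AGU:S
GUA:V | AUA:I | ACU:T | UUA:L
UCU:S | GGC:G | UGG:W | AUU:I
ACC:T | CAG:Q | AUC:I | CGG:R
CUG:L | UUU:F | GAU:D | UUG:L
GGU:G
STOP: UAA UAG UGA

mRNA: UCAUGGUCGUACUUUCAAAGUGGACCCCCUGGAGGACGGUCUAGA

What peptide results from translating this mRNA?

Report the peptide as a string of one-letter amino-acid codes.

start AUG at pos 2
pos 2: AUG -> M; peptide=M
pos 5: GUC -> V; peptide=MV
pos 8: GUA -> V; peptide=MVV
pos 11: CUU -> L; peptide=MVVL
pos 14: UCA -> S; peptide=MVVLS
pos 17: AAG -> K; peptide=MVVLSK
pos 20: UGG -> W; peptide=MVVLSKW
pos 23: ACC -> T; peptide=MVVLSKWT
pos 26: CCC -> P; peptide=MVVLSKWTP
pos 29: UGG -> W; peptide=MVVLSKWTPW
pos 32: AGG -> R; peptide=MVVLSKWTPWR
pos 35: ACG -> T; peptide=MVVLSKWTPWRT
pos 38: GUC -> V; peptide=MVVLSKWTPWRTV
pos 41: UAG -> STOP

Answer: MVVLSKWTPWRTV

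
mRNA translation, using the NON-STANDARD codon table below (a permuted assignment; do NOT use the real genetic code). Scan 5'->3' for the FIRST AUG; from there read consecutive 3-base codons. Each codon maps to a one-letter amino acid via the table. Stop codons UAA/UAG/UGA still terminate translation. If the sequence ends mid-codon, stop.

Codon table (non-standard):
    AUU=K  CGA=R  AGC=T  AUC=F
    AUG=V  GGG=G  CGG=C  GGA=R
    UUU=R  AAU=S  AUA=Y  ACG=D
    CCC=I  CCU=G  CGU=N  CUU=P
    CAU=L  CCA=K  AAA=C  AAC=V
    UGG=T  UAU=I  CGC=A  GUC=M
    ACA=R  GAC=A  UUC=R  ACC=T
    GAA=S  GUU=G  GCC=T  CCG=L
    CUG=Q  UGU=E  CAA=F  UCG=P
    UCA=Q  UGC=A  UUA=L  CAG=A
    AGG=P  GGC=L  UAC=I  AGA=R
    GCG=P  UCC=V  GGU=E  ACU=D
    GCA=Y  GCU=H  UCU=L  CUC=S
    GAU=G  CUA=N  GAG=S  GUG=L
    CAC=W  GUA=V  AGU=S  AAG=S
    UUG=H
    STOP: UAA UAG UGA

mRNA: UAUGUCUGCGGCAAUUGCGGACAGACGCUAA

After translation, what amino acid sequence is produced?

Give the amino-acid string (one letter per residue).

Answer: VLPYKPARA

Derivation:
start AUG at pos 1
pos 1: AUG -> V; peptide=V
pos 4: UCU -> L; peptide=VL
pos 7: GCG -> P; peptide=VLP
pos 10: GCA -> Y; peptide=VLPY
pos 13: AUU -> K; peptide=VLPYK
pos 16: GCG -> P; peptide=VLPYKP
pos 19: GAC -> A; peptide=VLPYKPA
pos 22: AGA -> R; peptide=VLPYKPAR
pos 25: CGC -> A; peptide=VLPYKPARA
pos 28: UAA -> STOP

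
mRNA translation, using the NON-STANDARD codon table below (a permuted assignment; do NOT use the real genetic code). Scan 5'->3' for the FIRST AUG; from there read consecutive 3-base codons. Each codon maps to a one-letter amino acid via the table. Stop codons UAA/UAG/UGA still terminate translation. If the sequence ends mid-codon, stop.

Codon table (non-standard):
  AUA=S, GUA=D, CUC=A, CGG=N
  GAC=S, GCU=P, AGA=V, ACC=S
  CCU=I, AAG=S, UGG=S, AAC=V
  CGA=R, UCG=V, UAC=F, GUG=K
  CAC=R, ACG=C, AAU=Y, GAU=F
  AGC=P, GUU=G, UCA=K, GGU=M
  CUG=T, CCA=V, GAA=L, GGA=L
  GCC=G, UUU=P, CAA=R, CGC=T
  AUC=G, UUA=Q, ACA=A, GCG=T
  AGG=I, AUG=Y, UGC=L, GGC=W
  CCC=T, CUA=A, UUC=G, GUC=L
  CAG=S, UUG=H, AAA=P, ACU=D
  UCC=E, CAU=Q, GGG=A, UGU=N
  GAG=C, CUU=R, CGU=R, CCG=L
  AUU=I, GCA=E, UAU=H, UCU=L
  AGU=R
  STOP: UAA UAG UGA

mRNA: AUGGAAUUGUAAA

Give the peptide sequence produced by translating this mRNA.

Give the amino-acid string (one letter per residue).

start AUG at pos 0
pos 0: AUG -> Y; peptide=Y
pos 3: GAA -> L; peptide=YL
pos 6: UUG -> H; peptide=YLH
pos 9: UAA -> STOP

Answer: YLH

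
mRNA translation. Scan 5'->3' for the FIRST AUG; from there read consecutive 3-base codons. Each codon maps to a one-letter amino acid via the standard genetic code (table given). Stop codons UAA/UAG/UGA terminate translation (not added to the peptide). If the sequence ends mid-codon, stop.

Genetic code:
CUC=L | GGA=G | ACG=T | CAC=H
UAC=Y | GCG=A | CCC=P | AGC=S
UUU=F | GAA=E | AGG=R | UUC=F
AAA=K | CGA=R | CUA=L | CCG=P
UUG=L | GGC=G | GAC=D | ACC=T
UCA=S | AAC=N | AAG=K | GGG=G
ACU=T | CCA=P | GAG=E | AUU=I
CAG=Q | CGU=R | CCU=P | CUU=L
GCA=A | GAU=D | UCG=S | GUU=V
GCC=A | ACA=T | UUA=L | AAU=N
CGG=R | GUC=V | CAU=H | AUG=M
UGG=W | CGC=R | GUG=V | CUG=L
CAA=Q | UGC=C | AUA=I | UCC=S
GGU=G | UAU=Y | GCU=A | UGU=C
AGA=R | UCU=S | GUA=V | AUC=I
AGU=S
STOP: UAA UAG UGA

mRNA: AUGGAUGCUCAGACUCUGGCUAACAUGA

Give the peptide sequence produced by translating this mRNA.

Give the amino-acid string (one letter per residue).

Answer: MDAQTLANM

Derivation:
start AUG at pos 0
pos 0: AUG -> M; peptide=M
pos 3: GAU -> D; peptide=MD
pos 6: GCU -> A; peptide=MDA
pos 9: CAG -> Q; peptide=MDAQ
pos 12: ACU -> T; peptide=MDAQT
pos 15: CUG -> L; peptide=MDAQTL
pos 18: GCU -> A; peptide=MDAQTLA
pos 21: AAC -> N; peptide=MDAQTLAN
pos 24: AUG -> M; peptide=MDAQTLANM
pos 27: only 1 nt remain (<3), stop (end of mRNA)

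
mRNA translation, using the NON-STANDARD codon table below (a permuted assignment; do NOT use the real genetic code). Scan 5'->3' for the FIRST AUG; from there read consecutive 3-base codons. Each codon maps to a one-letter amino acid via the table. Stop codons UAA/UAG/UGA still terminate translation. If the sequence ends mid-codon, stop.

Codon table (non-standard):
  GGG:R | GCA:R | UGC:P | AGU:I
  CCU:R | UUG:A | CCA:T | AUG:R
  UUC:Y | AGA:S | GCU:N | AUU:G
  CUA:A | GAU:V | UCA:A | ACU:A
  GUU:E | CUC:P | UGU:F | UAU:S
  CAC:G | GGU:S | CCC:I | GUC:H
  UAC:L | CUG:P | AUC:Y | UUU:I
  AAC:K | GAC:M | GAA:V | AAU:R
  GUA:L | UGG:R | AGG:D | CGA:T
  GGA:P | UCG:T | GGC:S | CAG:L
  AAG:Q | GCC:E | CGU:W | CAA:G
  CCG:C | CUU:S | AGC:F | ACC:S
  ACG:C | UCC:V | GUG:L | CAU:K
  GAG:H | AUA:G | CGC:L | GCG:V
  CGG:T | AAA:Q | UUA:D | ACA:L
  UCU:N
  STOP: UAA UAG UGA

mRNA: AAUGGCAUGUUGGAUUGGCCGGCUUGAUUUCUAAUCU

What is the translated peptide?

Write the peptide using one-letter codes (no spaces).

Answer: RRFRGSTSVY

Derivation:
start AUG at pos 1
pos 1: AUG -> R; peptide=R
pos 4: GCA -> R; peptide=RR
pos 7: UGU -> F; peptide=RRF
pos 10: UGG -> R; peptide=RRFR
pos 13: AUU -> G; peptide=RRFRG
pos 16: GGC -> S; peptide=RRFRGS
pos 19: CGG -> T; peptide=RRFRGST
pos 22: CUU -> S; peptide=RRFRGSTS
pos 25: GAU -> V; peptide=RRFRGSTSV
pos 28: UUC -> Y; peptide=RRFRGSTSVY
pos 31: UAA -> STOP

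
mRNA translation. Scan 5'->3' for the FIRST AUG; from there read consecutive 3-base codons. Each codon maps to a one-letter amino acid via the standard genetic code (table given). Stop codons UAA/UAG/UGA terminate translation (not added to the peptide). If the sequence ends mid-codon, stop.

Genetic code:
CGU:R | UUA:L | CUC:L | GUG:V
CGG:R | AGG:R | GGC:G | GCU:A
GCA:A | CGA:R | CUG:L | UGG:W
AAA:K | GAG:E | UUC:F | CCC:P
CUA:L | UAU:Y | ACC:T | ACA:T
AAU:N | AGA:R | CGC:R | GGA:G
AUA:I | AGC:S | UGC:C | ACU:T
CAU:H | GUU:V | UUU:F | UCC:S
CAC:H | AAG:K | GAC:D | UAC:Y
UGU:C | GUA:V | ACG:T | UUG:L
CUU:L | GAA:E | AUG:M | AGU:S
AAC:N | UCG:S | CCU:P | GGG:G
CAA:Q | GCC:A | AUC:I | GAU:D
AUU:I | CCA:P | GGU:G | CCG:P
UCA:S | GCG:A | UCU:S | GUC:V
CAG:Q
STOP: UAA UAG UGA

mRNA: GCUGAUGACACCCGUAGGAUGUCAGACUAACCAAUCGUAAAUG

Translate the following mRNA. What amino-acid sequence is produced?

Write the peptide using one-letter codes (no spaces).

start AUG at pos 4
pos 4: AUG -> M; peptide=M
pos 7: ACA -> T; peptide=MT
pos 10: CCC -> P; peptide=MTP
pos 13: GUA -> V; peptide=MTPV
pos 16: GGA -> G; peptide=MTPVG
pos 19: UGU -> C; peptide=MTPVGC
pos 22: CAG -> Q; peptide=MTPVGCQ
pos 25: ACU -> T; peptide=MTPVGCQT
pos 28: AAC -> N; peptide=MTPVGCQTN
pos 31: CAA -> Q; peptide=MTPVGCQTNQ
pos 34: UCG -> S; peptide=MTPVGCQTNQS
pos 37: UAA -> STOP

Answer: MTPVGCQTNQS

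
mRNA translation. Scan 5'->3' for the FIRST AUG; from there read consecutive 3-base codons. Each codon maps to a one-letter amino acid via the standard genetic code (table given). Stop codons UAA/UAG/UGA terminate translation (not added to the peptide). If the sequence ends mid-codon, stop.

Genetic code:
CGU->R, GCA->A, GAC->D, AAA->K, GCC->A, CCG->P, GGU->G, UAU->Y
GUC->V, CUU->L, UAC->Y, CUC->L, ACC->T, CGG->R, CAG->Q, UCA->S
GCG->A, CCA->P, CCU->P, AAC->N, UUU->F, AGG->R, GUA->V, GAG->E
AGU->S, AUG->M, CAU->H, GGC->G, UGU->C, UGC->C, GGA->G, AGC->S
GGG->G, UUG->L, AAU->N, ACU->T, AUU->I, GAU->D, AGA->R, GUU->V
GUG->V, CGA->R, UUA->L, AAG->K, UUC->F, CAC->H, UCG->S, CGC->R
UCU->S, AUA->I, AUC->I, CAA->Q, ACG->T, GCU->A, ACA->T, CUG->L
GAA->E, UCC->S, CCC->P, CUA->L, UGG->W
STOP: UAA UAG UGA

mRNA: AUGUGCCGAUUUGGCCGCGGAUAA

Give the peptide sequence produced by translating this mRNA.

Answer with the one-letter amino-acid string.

Answer: MCRFGRG

Derivation:
start AUG at pos 0
pos 0: AUG -> M; peptide=M
pos 3: UGC -> C; peptide=MC
pos 6: CGA -> R; peptide=MCR
pos 9: UUU -> F; peptide=MCRF
pos 12: GGC -> G; peptide=MCRFG
pos 15: CGC -> R; peptide=MCRFGR
pos 18: GGA -> G; peptide=MCRFGRG
pos 21: UAA -> STOP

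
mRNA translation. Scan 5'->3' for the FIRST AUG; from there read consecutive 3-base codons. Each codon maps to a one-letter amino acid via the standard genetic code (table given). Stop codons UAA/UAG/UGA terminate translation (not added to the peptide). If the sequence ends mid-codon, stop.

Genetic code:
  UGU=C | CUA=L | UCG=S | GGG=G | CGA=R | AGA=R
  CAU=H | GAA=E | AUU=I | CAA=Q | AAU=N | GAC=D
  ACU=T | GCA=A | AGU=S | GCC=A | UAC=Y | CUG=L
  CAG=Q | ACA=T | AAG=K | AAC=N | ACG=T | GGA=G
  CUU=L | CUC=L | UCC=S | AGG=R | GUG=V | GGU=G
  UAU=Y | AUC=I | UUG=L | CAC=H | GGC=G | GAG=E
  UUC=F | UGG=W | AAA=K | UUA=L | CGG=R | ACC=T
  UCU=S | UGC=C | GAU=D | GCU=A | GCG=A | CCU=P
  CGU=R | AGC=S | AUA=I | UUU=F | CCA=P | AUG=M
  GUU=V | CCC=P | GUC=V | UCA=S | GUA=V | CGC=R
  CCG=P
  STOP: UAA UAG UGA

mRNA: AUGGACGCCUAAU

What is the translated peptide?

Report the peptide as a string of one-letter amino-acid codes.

start AUG at pos 0
pos 0: AUG -> M; peptide=M
pos 3: GAC -> D; peptide=MD
pos 6: GCC -> A; peptide=MDA
pos 9: UAA -> STOP

Answer: MDA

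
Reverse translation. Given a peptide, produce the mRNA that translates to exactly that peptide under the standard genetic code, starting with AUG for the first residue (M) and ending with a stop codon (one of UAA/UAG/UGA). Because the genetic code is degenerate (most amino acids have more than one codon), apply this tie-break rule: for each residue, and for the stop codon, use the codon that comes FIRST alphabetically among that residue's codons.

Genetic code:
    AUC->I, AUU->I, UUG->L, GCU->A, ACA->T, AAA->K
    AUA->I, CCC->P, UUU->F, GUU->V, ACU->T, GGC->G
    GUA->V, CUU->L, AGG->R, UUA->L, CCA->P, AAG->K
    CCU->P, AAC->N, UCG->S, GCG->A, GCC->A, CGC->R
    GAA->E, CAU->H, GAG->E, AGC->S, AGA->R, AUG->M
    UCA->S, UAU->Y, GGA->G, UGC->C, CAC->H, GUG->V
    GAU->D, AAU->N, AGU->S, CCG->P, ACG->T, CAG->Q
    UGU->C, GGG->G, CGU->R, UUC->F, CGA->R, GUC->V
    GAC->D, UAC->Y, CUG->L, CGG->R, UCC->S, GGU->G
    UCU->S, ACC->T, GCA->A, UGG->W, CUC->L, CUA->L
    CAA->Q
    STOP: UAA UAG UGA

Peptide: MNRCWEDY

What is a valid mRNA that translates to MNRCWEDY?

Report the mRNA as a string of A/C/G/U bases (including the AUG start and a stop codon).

residue 1: M -> AUG (start codon)
residue 2: N codons sorted = AAC,AAU -> pick first = AAC
residue 3: R codons sorted = AGA,AGG,CGA,CGC,CGG,CGU -> pick first = AGA
residue 4: C codons sorted = UGC,UGU -> pick first = UGC
residue 5: W -> UGG (only codon)
residue 6: E codons sorted = GAA,GAG -> pick first = GAA
residue 7: D codons sorted = GAC,GAU -> pick first = GAC
residue 8: Y codons sorted = UAC,UAU -> pick first = UAC
terminator: stop codons sorted = UAA,UAG,UGA -> pick first = UAA

Answer: mRNA: AUGAACAGAUGCUGGGAAGACUACUAA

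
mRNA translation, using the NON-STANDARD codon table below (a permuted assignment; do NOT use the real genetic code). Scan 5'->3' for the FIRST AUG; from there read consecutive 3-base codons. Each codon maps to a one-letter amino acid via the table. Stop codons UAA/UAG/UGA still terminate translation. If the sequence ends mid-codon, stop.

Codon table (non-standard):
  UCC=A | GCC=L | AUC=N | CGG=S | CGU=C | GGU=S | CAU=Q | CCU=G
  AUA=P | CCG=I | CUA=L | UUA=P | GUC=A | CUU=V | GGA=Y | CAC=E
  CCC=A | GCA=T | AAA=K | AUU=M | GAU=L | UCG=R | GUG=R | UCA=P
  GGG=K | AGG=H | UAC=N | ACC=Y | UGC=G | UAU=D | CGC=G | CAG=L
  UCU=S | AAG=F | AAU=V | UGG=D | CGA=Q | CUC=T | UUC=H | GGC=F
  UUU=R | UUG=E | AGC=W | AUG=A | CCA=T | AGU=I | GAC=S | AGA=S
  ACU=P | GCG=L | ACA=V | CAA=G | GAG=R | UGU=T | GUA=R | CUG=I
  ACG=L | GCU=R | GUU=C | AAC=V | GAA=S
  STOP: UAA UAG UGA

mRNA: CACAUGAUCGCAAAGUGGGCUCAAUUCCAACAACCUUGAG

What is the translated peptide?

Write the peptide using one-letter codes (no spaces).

Answer: ANTFDRGHGGG

Derivation:
start AUG at pos 3
pos 3: AUG -> A; peptide=A
pos 6: AUC -> N; peptide=AN
pos 9: GCA -> T; peptide=ANT
pos 12: AAG -> F; peptide=ANTF
pos 15: UGG -> D; peptide=ANTFD
pos 18: GCU -> R; peptide=ANTFDR
pos 21: CAA -> G; peptide=ANTFDRG
pos 24: UUC -> H; peptide=ANTFDRGH
pos 27: CAA -> G; peptide=ANTFDRGHG
pos 30: CAA -> G; peptide=ANTFDRGHGG
pos 33: CCU -> G; peptide=ANTFDRGHGGG
pos 36: UGA -> STOP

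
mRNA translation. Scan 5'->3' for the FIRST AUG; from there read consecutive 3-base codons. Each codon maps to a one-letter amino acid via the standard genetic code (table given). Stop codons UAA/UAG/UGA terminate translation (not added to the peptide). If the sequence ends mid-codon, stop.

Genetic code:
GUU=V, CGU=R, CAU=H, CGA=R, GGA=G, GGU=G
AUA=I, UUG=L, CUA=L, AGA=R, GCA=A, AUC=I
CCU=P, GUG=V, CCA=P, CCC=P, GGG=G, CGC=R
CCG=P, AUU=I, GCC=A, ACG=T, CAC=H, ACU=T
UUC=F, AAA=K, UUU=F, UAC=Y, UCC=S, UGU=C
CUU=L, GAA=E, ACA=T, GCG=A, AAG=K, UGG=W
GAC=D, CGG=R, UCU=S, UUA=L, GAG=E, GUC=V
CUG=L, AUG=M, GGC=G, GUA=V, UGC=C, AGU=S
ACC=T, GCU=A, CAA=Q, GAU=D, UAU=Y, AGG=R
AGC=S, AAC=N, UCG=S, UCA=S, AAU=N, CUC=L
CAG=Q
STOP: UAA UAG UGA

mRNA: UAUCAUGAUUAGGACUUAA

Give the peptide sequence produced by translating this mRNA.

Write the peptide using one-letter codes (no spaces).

Answer: MIRT

Derivation:
start AUG at pos 4
pos 4: AUG -> M; peptide=M
pos 7: AUU -> I; peptide=MI
pos 10: AGG -> R; peptide=MIR
pos 13: ACU -> T; peptide=MIRT
pos 16: UAA -> STOP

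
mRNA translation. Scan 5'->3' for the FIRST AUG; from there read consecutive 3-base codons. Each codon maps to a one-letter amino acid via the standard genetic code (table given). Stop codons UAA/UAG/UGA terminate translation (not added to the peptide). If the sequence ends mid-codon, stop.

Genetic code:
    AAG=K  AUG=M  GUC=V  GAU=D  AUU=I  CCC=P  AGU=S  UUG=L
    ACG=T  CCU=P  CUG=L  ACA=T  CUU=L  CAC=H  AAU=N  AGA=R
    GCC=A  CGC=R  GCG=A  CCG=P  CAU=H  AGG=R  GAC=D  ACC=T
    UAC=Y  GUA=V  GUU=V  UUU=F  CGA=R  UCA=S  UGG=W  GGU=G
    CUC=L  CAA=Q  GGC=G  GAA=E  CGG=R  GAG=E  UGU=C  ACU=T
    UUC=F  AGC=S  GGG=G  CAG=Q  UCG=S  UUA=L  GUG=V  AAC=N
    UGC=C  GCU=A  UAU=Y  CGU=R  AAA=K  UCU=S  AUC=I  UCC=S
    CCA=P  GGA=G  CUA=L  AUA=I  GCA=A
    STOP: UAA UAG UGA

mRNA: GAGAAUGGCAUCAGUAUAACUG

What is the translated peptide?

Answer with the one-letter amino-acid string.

Answer: MASV

Derivation:
start AUG at pos 4
pos 4: AUG -> M; peptide=M
pos 7: GCA -> A; peptide=MA
pos 10: UCA -> S; peptide=MAS
pos 13: GUA -> V; peptide=MASV
pos 16: UAA -> STOP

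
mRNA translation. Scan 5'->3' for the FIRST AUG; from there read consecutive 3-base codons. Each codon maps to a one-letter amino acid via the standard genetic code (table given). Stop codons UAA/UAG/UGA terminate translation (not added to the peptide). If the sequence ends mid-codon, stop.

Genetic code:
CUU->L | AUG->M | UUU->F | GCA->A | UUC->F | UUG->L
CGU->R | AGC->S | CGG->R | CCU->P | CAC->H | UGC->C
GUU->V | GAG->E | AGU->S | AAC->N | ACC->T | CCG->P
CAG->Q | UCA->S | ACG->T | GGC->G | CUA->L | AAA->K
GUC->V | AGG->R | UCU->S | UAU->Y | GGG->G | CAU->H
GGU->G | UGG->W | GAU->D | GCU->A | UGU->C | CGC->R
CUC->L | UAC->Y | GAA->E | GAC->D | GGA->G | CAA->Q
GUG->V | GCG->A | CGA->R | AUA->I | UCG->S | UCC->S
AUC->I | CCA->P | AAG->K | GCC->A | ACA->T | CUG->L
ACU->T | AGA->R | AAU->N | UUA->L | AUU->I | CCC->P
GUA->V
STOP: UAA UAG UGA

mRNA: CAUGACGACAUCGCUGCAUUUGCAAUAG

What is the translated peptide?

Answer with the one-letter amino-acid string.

Answer: MTTSLHLQ

Derivation:
start AUG at pos 1
pos 1: AUG -> M; peptide=M
pos 4: ACG -> T; peptide=MT
pos 7: ACA -> T; peptide=MTT
pos 10: UCG -> S; peptide=MTTS
pos 13: CUG -> L; peptide=MTTSL
pos 16: CAU -> H; peptide=MTTSLH
pos 19: UUG -> L; peptide=MTTSLHL
pos 22: CAA -> Q; peptide=MTTSLHLQ
pos 25: UAG -> STOP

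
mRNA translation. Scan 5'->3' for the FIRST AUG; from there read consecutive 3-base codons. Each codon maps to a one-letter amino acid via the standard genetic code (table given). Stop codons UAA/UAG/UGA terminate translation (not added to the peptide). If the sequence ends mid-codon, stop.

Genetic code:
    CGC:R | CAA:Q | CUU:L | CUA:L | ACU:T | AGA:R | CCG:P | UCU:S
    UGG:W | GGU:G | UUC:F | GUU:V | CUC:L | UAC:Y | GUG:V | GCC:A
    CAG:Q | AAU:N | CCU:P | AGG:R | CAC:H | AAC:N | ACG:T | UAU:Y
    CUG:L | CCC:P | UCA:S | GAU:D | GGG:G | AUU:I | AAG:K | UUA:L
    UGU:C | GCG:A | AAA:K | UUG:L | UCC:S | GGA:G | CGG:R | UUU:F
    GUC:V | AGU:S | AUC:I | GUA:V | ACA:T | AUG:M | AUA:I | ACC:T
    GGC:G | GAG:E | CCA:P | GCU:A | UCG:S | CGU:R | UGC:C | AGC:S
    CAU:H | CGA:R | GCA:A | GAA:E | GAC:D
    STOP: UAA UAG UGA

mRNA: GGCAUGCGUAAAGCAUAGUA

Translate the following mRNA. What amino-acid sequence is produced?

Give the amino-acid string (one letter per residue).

start AUG at pos 3
pos 3: AUG -> M; peptide=M
pos 6: CGU -> R; peptide=MR
pos 9: AAA -> K; peptide=MRK
pos 12: GCA -> A; peptide=MRKA
pos 15: UAG -> STOP

Answer: MRKA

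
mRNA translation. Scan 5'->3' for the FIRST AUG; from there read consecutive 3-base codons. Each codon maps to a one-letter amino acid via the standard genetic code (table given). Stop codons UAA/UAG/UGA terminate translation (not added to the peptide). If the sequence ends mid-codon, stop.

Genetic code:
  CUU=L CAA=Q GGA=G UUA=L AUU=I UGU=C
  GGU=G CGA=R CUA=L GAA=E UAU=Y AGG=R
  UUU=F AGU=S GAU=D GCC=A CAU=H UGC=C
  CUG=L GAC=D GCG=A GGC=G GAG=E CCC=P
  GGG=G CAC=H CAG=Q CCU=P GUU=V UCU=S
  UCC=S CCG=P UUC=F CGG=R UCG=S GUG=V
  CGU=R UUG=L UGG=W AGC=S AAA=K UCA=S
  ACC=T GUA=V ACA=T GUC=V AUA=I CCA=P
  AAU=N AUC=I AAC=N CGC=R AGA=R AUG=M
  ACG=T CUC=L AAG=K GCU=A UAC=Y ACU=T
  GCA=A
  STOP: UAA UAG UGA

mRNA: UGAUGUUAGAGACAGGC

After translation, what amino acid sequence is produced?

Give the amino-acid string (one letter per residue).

start AUG at pos 2
pos 2: AUG -> M; peptide=M
pos 5: UUA -> L; peptide=ML
pos 8: GAG -> E; peptide=MLE
pos 11: ACA -> T; peptide=MLET
pos 14: GGC -> G; peptide=MLETG
pos 17: only 0 nt remain (<3), stop (end of mRNA)

Answer: MLETG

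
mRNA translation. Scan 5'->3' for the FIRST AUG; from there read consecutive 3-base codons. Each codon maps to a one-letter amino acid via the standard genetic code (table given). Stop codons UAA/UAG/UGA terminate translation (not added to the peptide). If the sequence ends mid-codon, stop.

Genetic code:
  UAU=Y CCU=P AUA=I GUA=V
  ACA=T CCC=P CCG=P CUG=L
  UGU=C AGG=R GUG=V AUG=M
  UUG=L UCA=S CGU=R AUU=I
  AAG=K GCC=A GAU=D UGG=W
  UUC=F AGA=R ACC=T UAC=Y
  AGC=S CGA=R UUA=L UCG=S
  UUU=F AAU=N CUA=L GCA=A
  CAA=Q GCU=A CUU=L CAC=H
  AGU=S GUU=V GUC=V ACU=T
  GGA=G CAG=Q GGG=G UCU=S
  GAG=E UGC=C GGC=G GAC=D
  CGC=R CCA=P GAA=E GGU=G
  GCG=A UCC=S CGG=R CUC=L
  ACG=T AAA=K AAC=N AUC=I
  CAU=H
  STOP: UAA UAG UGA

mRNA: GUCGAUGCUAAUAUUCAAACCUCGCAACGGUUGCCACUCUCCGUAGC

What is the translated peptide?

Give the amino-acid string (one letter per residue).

start AUG at pos 4
pos 4: AUG -> M; peptide=M
pos 7: CUA -> L; peptide=ML
pos 10: AUA -> I; peptide=MLI
pos 13: UUC -> F; peptide=MLIF
pos 16: AAA -> K; peptide=MLIFK
pos 19: CCU -> P; peptide=MLIFKP
pos 22: CGC -> R; peptide=MLIFKPR
pos 25: AAC -> N; peptide=MLIFKPRN
pos 28: GGU -> G; peptide=MLIFKPRNG
pos 31: UGC -> C; peptide=MLIFKPRNGC
pos 34: CAC -> H; peptide=MLIFKPRNGCH
pos 37: UCU -> S; peptide=MLIFKPRNGCHS
pos 40: CCG -> P; peptide=MLIFKPRNGCHSP
pos 43: UAG -> STOP

Answer: MLIFKPRNGCHSP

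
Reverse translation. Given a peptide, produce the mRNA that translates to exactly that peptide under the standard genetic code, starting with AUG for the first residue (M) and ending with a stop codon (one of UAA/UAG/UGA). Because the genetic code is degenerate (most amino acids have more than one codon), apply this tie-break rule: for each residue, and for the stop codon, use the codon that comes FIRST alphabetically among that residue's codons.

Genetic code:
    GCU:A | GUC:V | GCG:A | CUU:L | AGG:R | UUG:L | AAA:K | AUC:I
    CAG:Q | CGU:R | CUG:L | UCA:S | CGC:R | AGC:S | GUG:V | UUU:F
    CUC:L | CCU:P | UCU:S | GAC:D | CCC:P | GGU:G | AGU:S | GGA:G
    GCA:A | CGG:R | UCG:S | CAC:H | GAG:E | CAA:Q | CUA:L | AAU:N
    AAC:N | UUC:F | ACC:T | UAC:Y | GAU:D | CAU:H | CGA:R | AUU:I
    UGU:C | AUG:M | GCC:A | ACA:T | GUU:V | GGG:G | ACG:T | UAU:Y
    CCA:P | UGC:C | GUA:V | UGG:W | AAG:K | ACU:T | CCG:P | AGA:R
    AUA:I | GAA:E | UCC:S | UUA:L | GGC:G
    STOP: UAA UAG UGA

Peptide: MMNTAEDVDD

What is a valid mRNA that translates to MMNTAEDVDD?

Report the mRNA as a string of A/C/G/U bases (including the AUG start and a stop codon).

Answer: mRNA: AUGAUGAACACAGCAGAAGACGUAGACGACUAA

Derivation:
residue 1: M -> AUG (start codon)
residue 2: M -> AUG (only codon)
residue 3: N codons sorted = AAC,AAU -> pick first = AAC
residue 4: T codons sorted = ACA,ACC,ACG,ACU -> pick first = ACA
residue 5: A codons sorted = GCA,GCC,GCG,GCU -> pick first = GCA
residue 6: E codons sorted = GAA,GAG -> pick first = GAA
residue 7: D codons sorted = GAC,GAU -> pick first = GAC
residue 8: V codons sorted = GUA,GUC,GUG,GUU -> pick first = GUA
residue 9: D codons sorted = GAC,GAU -> pick first = GAC
residue 10: D codons sorted = GAC,GAU -> pick first = GAC
terminator: stop codons sorted = UAA,UAG,UGA -> pick first = UAA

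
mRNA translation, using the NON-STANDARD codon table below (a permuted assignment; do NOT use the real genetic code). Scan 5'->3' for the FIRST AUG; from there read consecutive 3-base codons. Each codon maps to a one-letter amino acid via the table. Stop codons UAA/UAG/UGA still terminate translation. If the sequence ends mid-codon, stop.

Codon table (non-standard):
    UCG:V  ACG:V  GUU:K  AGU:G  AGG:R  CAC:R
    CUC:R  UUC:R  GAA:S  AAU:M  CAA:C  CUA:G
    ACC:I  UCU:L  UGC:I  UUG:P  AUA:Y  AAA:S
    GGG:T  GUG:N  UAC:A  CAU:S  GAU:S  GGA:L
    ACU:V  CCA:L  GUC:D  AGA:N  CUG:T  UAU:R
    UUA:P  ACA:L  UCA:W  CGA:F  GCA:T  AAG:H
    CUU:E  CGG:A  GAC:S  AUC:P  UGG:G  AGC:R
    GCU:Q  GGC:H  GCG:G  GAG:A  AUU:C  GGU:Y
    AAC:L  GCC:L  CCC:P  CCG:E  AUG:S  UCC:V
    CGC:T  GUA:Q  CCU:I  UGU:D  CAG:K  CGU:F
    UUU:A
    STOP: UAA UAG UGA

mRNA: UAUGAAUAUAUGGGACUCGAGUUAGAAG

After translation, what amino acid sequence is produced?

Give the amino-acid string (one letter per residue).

Answer: SMYGSVG

Derivation:
start AUG at pos 1
pos 1: AUG -> S; peptide=S
pos 4: AAU -> M; peptide=SM
pos 7: AUA -> Y; peptide=SMY
pos 10: UGG -> G; peptide=SMYG
pos 13: GAC -> S; peptide=SMYGS
pos 16: UCG -> V; peptide=SMYGSV
pos 19: AGU -> G; peptide=SMYGSVG
pos 22: UAG -> STOP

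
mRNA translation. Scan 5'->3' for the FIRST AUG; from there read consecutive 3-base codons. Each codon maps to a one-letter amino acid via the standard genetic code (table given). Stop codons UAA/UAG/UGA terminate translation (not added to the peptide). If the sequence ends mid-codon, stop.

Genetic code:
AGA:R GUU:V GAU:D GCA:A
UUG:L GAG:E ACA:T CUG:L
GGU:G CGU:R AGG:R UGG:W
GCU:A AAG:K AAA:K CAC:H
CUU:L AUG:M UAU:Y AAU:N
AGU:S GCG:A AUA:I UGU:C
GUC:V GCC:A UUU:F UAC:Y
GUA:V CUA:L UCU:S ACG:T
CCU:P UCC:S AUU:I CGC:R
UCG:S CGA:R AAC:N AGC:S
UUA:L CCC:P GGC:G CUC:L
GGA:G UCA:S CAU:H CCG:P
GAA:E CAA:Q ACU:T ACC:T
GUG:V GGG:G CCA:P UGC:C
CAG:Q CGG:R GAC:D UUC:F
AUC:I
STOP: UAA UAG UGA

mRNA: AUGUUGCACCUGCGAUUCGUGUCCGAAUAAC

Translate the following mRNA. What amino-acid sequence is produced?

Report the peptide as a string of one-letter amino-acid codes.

start AUG at pos 0
pos 0: AUG -> M; peptide=M
pos 3: UUG -> L; peptide=ML
pos 6: CAC -> H; peptide=MLH
pos 9: CUG -> L; peptide=MLHL
pos 12: CGA -> R; peptide=MLHLR
pos 15: UUC -> F; peptide=MLHLRF
pos 18: GUG -> V; peptide=MLHLRFV
pos 21: UCC -> S; peptide=MLHLRFVS
pos 24: GAA -> E; peptide=MLHLRFVSE
pos 27: UAA -> STOP

Answer: MLHLRFVSE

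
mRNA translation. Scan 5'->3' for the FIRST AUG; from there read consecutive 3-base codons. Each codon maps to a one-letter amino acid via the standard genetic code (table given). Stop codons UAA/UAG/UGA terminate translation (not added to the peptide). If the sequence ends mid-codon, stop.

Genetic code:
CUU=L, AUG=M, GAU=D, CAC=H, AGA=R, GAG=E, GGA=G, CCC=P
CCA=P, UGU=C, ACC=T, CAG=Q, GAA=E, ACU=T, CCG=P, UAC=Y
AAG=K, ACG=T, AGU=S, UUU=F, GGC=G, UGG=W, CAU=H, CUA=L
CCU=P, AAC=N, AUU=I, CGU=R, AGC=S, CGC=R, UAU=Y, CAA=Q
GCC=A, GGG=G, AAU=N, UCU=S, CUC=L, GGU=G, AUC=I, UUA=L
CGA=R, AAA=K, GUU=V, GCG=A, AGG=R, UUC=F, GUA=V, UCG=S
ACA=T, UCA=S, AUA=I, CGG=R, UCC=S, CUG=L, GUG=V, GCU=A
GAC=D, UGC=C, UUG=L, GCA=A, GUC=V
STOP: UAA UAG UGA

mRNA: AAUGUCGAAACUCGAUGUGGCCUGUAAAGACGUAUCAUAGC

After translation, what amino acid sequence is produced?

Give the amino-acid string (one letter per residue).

Answer: MSKLDVACKDVS

Derivation:
start AUG at pos 1
pos 1: AUG -> M; peptide=M
pos 4: UCG -> S; peptide=MS
pos 7: AAA -> K; peptide=MSK
pos 10: CUC -> L; peptide=MSKL
pos 13: GAU -> D; peptide=MSKLD
pos 16: GUG -> V; peptide=MSKLDV
pos 19: GCC -> A; peptide=MSKLDVA
pos 22: UGU -> C; peptide=MSKLDVAC
pos 25: AAA -> K; peptide=MSKLDVACK
pos 28: GAC -> D; peptide=MSKLDVACKD
pos 31: GUA -> V; peptide=MSKLDVACKDV
pos 34: UCA -> S; peptide=MSKLDVACKDVS
pos 37: UAG -> STOP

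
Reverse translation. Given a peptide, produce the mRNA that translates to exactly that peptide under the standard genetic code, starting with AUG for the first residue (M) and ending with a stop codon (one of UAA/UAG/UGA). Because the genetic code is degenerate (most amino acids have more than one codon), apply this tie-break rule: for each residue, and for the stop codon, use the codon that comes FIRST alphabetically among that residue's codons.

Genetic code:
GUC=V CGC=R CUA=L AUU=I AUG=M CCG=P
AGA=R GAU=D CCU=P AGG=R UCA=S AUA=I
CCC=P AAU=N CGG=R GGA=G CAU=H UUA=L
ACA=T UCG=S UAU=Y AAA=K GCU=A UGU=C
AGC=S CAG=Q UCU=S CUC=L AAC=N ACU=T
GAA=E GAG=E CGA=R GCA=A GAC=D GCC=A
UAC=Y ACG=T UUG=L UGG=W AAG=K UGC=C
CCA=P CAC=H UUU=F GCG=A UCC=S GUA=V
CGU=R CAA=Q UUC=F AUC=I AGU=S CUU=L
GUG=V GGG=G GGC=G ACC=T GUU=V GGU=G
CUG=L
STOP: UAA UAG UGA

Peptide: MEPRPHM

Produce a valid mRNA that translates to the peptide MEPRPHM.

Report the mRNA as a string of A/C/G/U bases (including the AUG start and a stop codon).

residue 1: M -> AUG (start codon)
residue 2: E codons sorted = GAA,GAG -> pick first = GAA
residue 3: P codons sorted = CCA,CCC,CCG,CCU -> pick first = CCA
residue 4: R codons sorted = AGA,AGG,CGA,CGC,CGG,CGU -> pick first = AGA
residue 5: P codons sorted = CCA,CCC,CCG,CCU -> pick first = CCA
residue 6: H codons sorted = CAC,CAU -> pick first = CAC
residue 7: M -> AUG (only codon)
terminator: stop codons sorted = UAA,UAG,UGA -> pick first = UAA

Answer: mRNA: AUGGAACCAAGACCACACAUGUAA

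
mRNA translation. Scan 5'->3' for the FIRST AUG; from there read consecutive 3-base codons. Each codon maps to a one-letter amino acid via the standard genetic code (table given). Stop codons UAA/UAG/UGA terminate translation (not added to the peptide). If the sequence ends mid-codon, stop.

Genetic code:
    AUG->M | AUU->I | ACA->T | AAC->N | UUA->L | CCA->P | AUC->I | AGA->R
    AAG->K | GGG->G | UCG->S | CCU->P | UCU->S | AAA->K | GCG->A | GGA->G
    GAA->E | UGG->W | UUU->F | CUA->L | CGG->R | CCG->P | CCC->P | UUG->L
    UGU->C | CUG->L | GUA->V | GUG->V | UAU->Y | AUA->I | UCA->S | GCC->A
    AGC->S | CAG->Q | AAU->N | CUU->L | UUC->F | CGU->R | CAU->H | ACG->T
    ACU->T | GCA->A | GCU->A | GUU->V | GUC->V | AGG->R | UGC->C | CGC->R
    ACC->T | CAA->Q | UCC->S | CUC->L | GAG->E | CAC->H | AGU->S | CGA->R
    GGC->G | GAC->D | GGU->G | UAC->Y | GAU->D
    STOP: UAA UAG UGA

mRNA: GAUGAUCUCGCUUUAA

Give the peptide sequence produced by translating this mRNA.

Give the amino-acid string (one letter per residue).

Answer: MISL

Derivation:
start AUG at pos 1
pos 1: AUG -> M; peptide=M
pos 4: AUC -> I; peptide=MI
pos 7: UCG -> S; peptide=MIS
pos 10: CUU -> L; peptide=MISL
pos 13: UAA -> STOP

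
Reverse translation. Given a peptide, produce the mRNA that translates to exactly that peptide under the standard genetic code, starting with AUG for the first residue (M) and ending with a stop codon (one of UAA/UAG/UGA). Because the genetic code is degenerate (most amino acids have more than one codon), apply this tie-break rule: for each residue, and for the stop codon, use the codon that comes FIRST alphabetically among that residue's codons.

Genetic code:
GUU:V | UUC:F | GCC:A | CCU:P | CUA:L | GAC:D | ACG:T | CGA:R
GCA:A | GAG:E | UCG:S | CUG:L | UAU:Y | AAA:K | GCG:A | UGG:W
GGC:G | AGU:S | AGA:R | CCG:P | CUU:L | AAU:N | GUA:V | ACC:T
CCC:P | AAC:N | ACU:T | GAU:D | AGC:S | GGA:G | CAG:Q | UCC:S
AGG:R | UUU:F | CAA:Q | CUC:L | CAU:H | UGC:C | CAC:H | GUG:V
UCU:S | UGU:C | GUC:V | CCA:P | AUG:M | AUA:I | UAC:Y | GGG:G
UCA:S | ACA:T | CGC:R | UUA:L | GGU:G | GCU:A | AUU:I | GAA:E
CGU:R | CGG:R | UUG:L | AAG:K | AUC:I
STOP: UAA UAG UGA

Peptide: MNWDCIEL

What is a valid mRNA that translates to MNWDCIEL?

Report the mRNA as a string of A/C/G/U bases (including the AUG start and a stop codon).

residue 1: M -> AUG (start codon)
residue 2: N codons sorted = AAC,AAU -> pick first = AAC
residue 3: W -> UGG (only codon)
residue 4: D codons sorted = GAC,GAU -> pick first = GAC
residue 5: C codons sorted = UGC,UGU -> pick first = UGC
residue 6: I codons sorted = AUA,AUC,AUU -> pick first = AUA
residue 7: E codons sorted = GAA,GAG -> pick first = GAA
residue 8: L codons sorted = CUA,CUC,CUG,CUU,UUA,UUG -> pick first = CUA
terminator: stop codons sorted = UAA,UAG,UGA -> pick first = UAA

Answer: mRNA: AUGAACUGGGACUGCAUAGAACUAUAA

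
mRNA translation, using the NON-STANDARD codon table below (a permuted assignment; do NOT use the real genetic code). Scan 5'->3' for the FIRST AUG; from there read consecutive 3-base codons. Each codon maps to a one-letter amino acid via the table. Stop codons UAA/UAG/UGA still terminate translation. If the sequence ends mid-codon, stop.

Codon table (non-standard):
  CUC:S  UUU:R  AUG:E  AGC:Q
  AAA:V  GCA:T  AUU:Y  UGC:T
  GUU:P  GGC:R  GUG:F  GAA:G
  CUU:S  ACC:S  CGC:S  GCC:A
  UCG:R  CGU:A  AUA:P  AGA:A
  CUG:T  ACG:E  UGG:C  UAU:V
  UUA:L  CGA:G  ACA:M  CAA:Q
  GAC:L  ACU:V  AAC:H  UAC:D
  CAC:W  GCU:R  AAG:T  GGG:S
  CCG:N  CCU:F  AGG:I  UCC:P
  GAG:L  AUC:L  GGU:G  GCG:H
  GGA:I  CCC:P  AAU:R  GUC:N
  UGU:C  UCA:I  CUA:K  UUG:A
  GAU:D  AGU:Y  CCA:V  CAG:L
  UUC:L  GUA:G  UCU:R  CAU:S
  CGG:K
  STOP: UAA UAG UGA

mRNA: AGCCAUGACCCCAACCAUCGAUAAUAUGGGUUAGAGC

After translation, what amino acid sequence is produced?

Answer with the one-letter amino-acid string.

Answer: ESVSLDREG

Derivation:
start AUG at pos 4
pos 4: AUG -> E; peptide=E
pos 7: ACC -> S; peptide=ES
pos 10: CCA -> V; peptide=ESV
pos 13: ACC -> S; peptide=ESVS
pos 16: AUC -> L; peptide=ESVSL
pos 19: GAU -> D; peptide=ESVSLD
pos 22: AAU -> R; peptide=ESVSLDR
pos 25: AUG -> E; peptide=ESVSLDRE
pos 28: GGU -> G; peptide=ESVSLDREG
pos 31: UAG -> STOP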